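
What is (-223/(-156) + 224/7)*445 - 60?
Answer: 2311315/156 ≈ 14816.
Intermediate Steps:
(-223/(-156) + 224/7)*445 - 60 = (-223*(-1/156) + 224*(⅐))*445 - 60 = (223/156 + 32)*445 - 60 = (5215/156)*445 - 60 = 2320675/156 - 60 = 2311315/156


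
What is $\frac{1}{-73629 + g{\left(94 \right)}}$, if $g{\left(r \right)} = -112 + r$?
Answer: $- \frac{1}{73647} \approx -1.3578 \cdot 10^{-5}$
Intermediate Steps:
$\frac{1}{-73629 + g{\left(94 \right)}} = \frac{1}{-73629 + \left(-112 + 94\right)} = \frac{1}{-73629 - 18} = \frac{1}{-73647} = - \frac{1}{73647}$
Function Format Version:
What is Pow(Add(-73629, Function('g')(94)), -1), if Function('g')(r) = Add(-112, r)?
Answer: Rational(-1, 73647) ≈ -1.3578e-5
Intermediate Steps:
Pow(Add(-73629, Function('g')(94)), -1) = Pow(Add(-73629, Add(-112, 94)), -1) = Pow(Add(-73629, -18), -1) = Pow(-73647, -1) = Rational(-1, 73647)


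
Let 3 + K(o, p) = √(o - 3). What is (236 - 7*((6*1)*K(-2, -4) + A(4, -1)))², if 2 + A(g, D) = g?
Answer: 112284 - 29232*I*√5 ≈ 1.1228e+5 - 65365.0*I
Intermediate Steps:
K(o, p) = -3 + √(-3 + o) (K(o, p) = -3 + √(o - 3) = -3 + √(-3 + o))
A(g, D) = -2 + g
(236 - 7*((6*1)*K(-2, -4) + A(4, -1)))² = (236 - 7*((6*1)*(-3 + √(-3 - 2)) + (-2 + 4)))² = (236 - 7*(6*(-3 + √(-5)) + 2))² = (236 - 7*(6*(-3 + I*√5) + 2))² = (236 - 7*((-18 + 6*I*√5) + 2))² = (236 - 7*(-16 + 6*I*√5))² = (236 + (112 - 42*I*√5))² = (348 - 42*I*√5)²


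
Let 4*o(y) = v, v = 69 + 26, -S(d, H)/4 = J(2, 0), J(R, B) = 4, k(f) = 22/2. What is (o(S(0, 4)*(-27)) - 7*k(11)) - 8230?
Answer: -33133/4 ≈ -8283.3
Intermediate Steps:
k(f) = 11 (k(f) = 22*(1/2) = 11)
S(d, H) = -16 (S(d, H) = -4*4 = -16)
v = 95
o(y) = 95/4 (o(y) = (1/4)*95 = 95/4)
(o(S(0, 4)*(-27)) - 7*k(11)) - 8230 = (95/4 - 7*11) - 8230 = (95/4 - 77) - 8230 = -213/4 - 8230 = -33133/4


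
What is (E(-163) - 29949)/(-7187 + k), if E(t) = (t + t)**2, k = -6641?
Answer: -76327/13828 ≈ -5.5197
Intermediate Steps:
E(t) = 4*t**2 (E(t) = (2*t)**2 = 4*t**2)
(E(-163) - 29949)/(-7187 + k) = (4*(-163)**2 - 29949)/(-7187 - 6641) = (4*26569 - 29949)/(-13828) = (106276 - 29949)*(-1/13828) = 76327*(-1/13828) = -76327/13828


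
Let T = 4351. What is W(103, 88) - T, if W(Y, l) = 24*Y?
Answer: -1879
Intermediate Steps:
W(103, 88) - T = 24*103 - 1*4351 = 2472 - 4351 = -1879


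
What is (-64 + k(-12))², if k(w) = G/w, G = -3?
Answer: 65025/16 ≈ 4064.1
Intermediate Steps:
k(w) = -3/w
(-64 + k(-12))² = (-64 - 3/(-12))² = (-64 - 3*(-1/12))² = (-64 + ¼)² = (-255/4)² = 65025/16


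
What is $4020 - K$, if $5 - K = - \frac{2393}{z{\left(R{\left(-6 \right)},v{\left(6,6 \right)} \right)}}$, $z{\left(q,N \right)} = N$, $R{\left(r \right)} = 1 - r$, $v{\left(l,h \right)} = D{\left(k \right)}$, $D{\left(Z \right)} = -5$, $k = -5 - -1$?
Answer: $\frac{22468}{5} \approx 4493.6$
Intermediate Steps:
$k = -4$ ($k = -5 + 1 = -4$)
$v{\left(l,h \right)} = -5$
$K = - \frac{2368}{5}$ ($K = 5 - - \frac{2393}{-5} = 5 - \left(-2393\right) \left(- \frac{1}{5}\right) = 5 - \frac{2393}{5} = - \frac{2368}{5} \approx -473.6$)
$4020 - K = 4020 - - \frac{2368}{5} = 4020 + \frac{2368}{5} = \frac{22468}{5}$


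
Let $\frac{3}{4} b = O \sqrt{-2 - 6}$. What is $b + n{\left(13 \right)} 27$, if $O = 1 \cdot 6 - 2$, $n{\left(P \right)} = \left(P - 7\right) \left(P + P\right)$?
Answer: $4212 + \frac{32 i \sqrt{2}}{3} \approx 4212.0 + 15.085 i$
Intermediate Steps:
$n{\left(P \right)} = 2 P \left(-7 + P\right)$ ($n{\left(P \right)} = \left(-7 + P\right) 2 P = 2 P \left(-7 + P\right)$)
$O = 4$ ($O = 6 - 2 = 4$)
$b = \frac{32 i \sqrt{2}}{3}$ ($b = \frac{4 \cdot 4 \sqrt{-2 - 6}}{3} = \frac{4 \cdot 4 \sqrt{-8}}{3} = \frac{4 \cdot 4 \cdot 2 i \sqrt{2}}{3} = \frac{4 \cdot 8 i \sqrt{2}}{3} = \frac{32 i \sqrt{2}}{3} \approx 15.085 i$)
$b + n{\left(13 \right)} 27 = \frac{32 i \sqrt{2}}{3} + 2 \cdot 13 \left(-7 + 13\right) 27 = \frac{32 i \sqrt{2}}{3} + 2 \cdot 13 \cdot 6 \cdot 27 = \frac{32 i \sqrt{2}}{3} + 156 \cdot 27 = \frac{32 i \sqrt{2}}{3} + 4212 = 4212 + \frac{32 i \sqrt{2}}{3}$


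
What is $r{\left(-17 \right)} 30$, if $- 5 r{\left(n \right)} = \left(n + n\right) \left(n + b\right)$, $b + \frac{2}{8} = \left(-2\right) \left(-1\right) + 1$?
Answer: $-2907$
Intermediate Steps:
$b = \frac{11}{4}$ ($b = - \frac{1}{4} + \left(\left(-2\right) \left(-1\right) + 1\right) = - \frac{1}{4} + \left(2 + 1\right) = - \frac{1}{4} + 3 = \frac{11}{4} \approx 2.75$)
$r{\left(n \right)} = - \frac{2 n \left(\frac{11}{4} + n\right)}{5}$ ($r{\left(n \right)} = - \frac{\left(n + n\right) \left(n + \frac{11}{4}\right)}{5} = - \frac{2 n \left(\frac{11}{4} + n\right)}{5}$)
$r{\left(-17 \right)} 30 = \left(- \frac{1}{10}\right) \left(-17\right) \left(11 + 4 \left(-17\right)\right) 30 = \left(- \frac{1}{10}\right) \left(-17\right) \left(11 - 68\right) 30 = \left(- \frac{1}{10}\right) \left(-17\right) \left(-57\right) 30 = \left(- \frac{969}{10}\right) 30 = -2907$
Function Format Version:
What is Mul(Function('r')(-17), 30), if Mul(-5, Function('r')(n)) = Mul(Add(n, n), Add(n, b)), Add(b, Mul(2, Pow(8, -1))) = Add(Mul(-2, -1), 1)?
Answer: -2907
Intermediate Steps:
b = Rational(11, 4) (b = Add(Rational(-1, 4), Add(Mul(-2, -1), 1)) = Add(Rational(-1, 4), Add(2, 1)) = Add(Rational(-1, 4), 3) = Rational(11, 4) ≈ 2.7500)
Function('r')(n) = Mul(Rational(-2, 5), n, Add(Rational(11, 4), n)) (Function('r')(n) = Mul(Rational(-1, 5), Mul(Add(n, n), Add(n, Rational(11, 4)))) = Mul(Rational(-1, 5), Mul(Mul(2, n), Add(Rational(11, 4), n))) = Mul(Rational(-1, 5), Mul(2, n, Add(Rational(11, 4), n))) = Mul(Rational(-2, 5), n, Add(Rational(11, 4), n)))
Mul(Function('r')(-17), 30) = Mul(Mul(Rational(-1, 10), -17, Add(11, Mul(4, -17))), 30) = Mul(Mul(Rational(-1, 10), -17, Add(11, -68)), 30) = Mul(Mul(Rational(-1, 10), -17, -57), 30) = Mul(Rational(-969, 10), 30) = -2907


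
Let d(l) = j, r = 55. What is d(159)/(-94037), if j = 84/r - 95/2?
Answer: 5057/10344070 ≈ 0.00048888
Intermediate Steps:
j = -5057/110 (j = 84/55 - 95/2 = -5057/110 ≈ -45.973)
d(l) = -5057/110
d(159)/(-94037) = -5057/110/(-94037) = -5057/110*(-1/94037) = 5057/10344070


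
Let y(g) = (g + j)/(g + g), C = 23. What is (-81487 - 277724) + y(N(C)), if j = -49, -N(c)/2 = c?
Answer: -33047317/92 ≈ -3.5921e+5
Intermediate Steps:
N(c) = -2*c
y(g) = (-49 + g)/(2*g) (y(g) = (g - 49)/(g + g) = (-49 + g)/((2*g)) = (-49 + g)*(1/(2*g)) = (-49 + g)/(2*g))
(-81487 - 277724) + y(N(C)) = (-81487 - 277724) + (-49 - 2*23)/(2*((-2*23))) = -359211 + (1/2)*(-49 - 46)/(-46) = -359211 + (1/2)*(-1/46)*(-95) = -359211 + 95/92 = -33047317/92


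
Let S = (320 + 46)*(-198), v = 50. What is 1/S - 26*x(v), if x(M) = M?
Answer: -94208401/72468 ≈ -1300.0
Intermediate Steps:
S = -72468 (S = 366*(-198) = -72468)
1/S - 26*x(v) = 1/(-72468) - 26*50 = -1/72468 - 1*1300 = -1/72468 - 1300 = -94208401/72468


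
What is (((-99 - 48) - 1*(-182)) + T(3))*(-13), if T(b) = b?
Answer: -494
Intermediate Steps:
(((-99 - 48) - 1*(-182)) + T(3))*(-13) = (((-99 - 48) - 1*(-182)) + 3)*(-13) = ((-147 + 182) + 3)*(-13) = (35 + 3)*(-13) = 38*(-13) = -494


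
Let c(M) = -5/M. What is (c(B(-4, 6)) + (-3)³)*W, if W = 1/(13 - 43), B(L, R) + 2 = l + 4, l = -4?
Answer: 49/60 ≈ 0.81667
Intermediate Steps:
B(L, R) = -2 (B(L, R) = -2 + (-4 + 4) = -2 + 0 = -2)
W = -1/30 (W = 1/(-30) = -1/30 ≈ -0.033333)
(c(B(-4, 6)) + (-3)³)*W = (-5/(-2) + (-3)³)*(-1/30) = (-5*(-½) - 27)*(-1/30) = (5/2 - 27)*(-1/30) = -49/2*(-1/30) = 49/60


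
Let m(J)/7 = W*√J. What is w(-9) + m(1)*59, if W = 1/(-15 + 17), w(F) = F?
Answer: 395/2 ≈ 197.50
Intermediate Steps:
W = ½ (W = 1/2 = ½ ≈ 0.50000)
m(J) = 7*√J/2 (m(J) = 7*(√J/2) = 7*√J/2)
w(-9) + m(1)*59 = -9 + (7*√1/2)*59 = -9 + ((7/2)*1)*59 = -9 + (7/2)*59 = -9 + 413/2 = 395/2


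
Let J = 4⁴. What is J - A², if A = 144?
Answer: -20480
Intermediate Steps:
J = 256
J - A² = 256 - 1*144² = 256 - 1*20736 = 256 - 20736 = -20480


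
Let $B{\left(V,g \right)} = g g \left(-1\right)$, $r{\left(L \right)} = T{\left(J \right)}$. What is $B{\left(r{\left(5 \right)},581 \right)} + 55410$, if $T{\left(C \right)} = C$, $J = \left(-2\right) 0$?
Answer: $-282151$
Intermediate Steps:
$J = 0$
$r{\left(L \right)} = 0$
$B{\left(V,g \right)} = - g^{2}$ ($B{\left(V,g \right)} = g^{2} \left(-1\right) = - g^{2}$)
$B{\left(r{\left(5 \right)},581 \right)} + 55410 = - 581^{2} + 55410 = \left(-1\right) 337561 + 55410 = -337561 + 55410 = -282151$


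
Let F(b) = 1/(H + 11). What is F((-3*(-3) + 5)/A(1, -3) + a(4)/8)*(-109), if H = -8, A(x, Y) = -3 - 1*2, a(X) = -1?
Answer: -109/3 ≈ -36.333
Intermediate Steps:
A(x, Y) = -5 (A(x, Y) = -3 - 2 = -5)
F(b) = 1/3 (F(b) = 1/(-8 + 11) = 1/3)
F((-3*(-3) + 5)/A(1, -3) + a(4)/8)*(-109) = (1/3)*(-109) = -109/3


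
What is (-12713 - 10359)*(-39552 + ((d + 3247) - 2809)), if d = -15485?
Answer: 1259708128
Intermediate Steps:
(-12713 - 10359)*(-39552 + ((d + 3247) - 2809)) = (-12713 - 10359)*(-39552 + ((-15485 + 3247) - 2809)) = -23072*(-39552 + (-12238 - 2809)) = -23072*(-39552 - 15047) = -23072*(-54599) = 1259708128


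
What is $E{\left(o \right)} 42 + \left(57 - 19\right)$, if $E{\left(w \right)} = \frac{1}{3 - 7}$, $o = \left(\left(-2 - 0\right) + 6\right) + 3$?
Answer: $\frac{55}{2} \approx 27.5$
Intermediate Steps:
$o = 7$ ($o = \left(\left(-2 + 0\right) + 6\right) + 3 = \left(-2 + 6\right) + 3 = 4 + 3 = 7$)
$E{\left(w \right)} = - \frac{1}{4}$ ($E{\left(w \right)} = \frac{1}{-4} = - \frac{1}{4}$)
$E{\left(o \right)} 42 + \left(57 - 19\right) = \left(- \frac{1}{4}\right) 42 + \left(57 - 19\right) = - \frac{21}{2} + 38 = \frac{55}{2}$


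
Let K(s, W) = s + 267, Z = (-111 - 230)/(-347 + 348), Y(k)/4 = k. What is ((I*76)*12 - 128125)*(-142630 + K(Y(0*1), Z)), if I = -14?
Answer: 20057950159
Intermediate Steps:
Y(k) = 4*k
Z = -341 (Z = -341/1 = -341*1 = -341)
K(s, W) = 267 + s
((I*76)*12 - 128125)*(-142630 + K(Y(0*1), Z)) = (-14*76*12 - 128125)*(-142630 + (267 + 4*(0*1))) = (-1064*12 - 128125)*(-142630 + (267 + 4*0)) = (-12768 - 128125)*(-142630 + (267 + 0)) = -140893*(-142630 + 267) = -140893*(-142363) = 20057950159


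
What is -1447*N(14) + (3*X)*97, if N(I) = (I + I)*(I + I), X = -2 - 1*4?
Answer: -1136194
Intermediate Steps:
X = -6 (X = -2 - 4 = -6)
N(I) = 4*I² (N(I) = (2*I)*(2*I) = 4*I²)
-1447*N(14) + (3*X)*97 = -5788*14² + (3*(-6))*97 = -5788*196 - 18*97 = -1447*784 - 1746 = -1134448 - 1746 = -1136194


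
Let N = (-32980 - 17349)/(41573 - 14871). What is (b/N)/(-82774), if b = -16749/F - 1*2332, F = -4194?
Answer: -14483845701/970662306518 ≈ -0.014922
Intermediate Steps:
N = -50329/26702 ≈ -1.8848
b = -1084851/466 (b = -16749/(-4194) - 1*2332 = -16749*(-1/4194) - 2332 = 1861/466 - 2332 = -1084851/466 ≈ -2328.0)
(b/N)/(-82774) = -1084851/(466*(-50329/26702))/(-82774) = -1084851/466*(-26702/50329)*(-1/82774) = (14483845701/11726657)*(-1/82774) = -14483845701/970662306518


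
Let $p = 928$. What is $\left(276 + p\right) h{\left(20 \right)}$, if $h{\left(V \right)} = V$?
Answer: $24080$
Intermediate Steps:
$\left(276 + p\right) h{\left(20 \right)} = \left(276 + 928\right) 20 = 1204 \cdot 20 = 24080$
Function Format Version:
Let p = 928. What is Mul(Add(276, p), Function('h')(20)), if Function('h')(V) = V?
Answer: 24080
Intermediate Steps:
Mul(Add(276, p), Function('h')(20)) = Mul(Add(276, 928), 20) = Mul(1204, 20) = 24080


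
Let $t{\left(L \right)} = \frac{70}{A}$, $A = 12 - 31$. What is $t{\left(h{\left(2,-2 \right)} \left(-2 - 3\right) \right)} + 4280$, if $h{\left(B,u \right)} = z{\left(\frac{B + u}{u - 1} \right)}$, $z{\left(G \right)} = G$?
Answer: $\frac{81250}{19} \approx 4276.3$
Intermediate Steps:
$A = -19$
$h{\left(B,u \right)} = \frac{B + u}{-1 + u}$ ($h{\left(B,u \right)} = \frac{B + u}{u - 1} = \frac{B + u}{-1 + u}$)
$t{\left(L \right)} = - \frac{70}{19}$ ($t{\left(L \right)} = \frac{70}{-19} = 70 \left(- \frac{1}{19}\right) = - \frac{70}{19}$)
$t{\left(h{\left(2,-2 \right)} \left(-2 - 3\right) \right)} + 4280 = - \frac{70}{19} + 4280 = \frac{81250}{19}$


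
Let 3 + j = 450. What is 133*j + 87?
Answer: 59538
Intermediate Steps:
j = 447 (j = -3 + 450 = 447)
133*j + 87 = 133*447 + 87 = 59451 + 87 = 59538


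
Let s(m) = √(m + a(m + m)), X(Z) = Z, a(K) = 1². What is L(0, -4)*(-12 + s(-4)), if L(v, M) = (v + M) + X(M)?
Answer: 96 - 8*I*√3 ≈ 96.0 - 13.856*I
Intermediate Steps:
a(K) = 1
L(v, M) = v + 2*M (L(v, M) = (v + M) + M = (M + v) + M = v + 2*M)
s(m) = √(1 + m) (s(m) = √(m + 1) = √(1 + m))
L(0, -4)*(-12 + s(-4)) = (0 + 2*(-4))*(-12 + √(1 - 4)) = (0 - 8)*(-12 + √(-3)) = -8*(-12 + I*√3) = 96 - 8*I*√3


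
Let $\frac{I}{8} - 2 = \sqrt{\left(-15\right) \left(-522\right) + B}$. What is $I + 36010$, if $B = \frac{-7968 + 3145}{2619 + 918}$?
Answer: $36026 + \frac{8 \sqrt{10882125591}}{1179} \approx 36734.0$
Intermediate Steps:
$B = - \frac{4823}{3537} \approx -1.3636$
$I = 16 + \frac{8 \sqrt{10882125591}}{1179}$ ($I = 16 + 8 \sqrt{\left(-15\right) \left(-522\right) - \frac{4823}{3537}} = 16 + 8 \sqrt{7830 - \frac{4823}{3537}} = 16 + 8 \sqrt{\frac{27689887}{3537}} = 16 + 8 \frac{\sqrt{10882125591}}{1179} = 16 + \frac{8 \sqrt{10882125591}}{1179} \approx 723.84$)
$I + 36010 = \left(16 + \frac{8 \sqrt{10882125591}}{1179}\right) + 36010 = 36026 + \frac{8 \sqrt{10882125591}}{1179}$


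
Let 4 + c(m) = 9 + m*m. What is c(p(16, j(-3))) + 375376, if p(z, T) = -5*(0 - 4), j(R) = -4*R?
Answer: 375781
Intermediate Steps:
p(z, T) = 20 (p(z, T) = -5*(-4) = 20)
c(m) = 5 + m² (c(m) = -4 + (9 + m*m) = -4 + (9 + m²) = 5 + m²)
c(p(16, j(-3))) + 375376 = (5 + 20²) + 375376 = (5 + 400) + 375376 = 405 + 375376 = 375781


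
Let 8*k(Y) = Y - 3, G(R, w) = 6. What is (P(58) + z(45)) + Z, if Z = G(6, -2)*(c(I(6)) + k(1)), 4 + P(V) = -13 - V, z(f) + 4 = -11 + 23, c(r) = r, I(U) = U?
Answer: -65/2 ≈ -32.500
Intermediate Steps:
k(Y) = -3/8 + Y/8 (k(Y) = (Y - 3)/8 = (-3 + Y)/8 = -3/8 + Y/8)
z(f) = 8 (z(f) = -4 + (-11 + 23) = -4 + 12 = 8)
P(V) = -17 - V (P(V) = -4 + (-13 - V) = -17 - V)
Z = 69/2 (Z = 6*(6 + (-3/8 + (⅛)*1)) = 6*(6 + (-3/8 + ⅛)) = 6*(6 - ¼) = 6*(23/4) = 69/2 ≈ 34.500)
(P(58) + z(45)) + Z = ((-17 - 1*58) + 8) + 69/2 = ((-17 - 58) + 8) + 69/2 = (-75 + 8) + 69/2 = -67 + 69/2 = -65/2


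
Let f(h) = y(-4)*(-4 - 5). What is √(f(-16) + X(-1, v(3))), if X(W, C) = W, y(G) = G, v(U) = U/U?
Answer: √35 ≈ 5.9161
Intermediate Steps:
v(U) = 1
f(h) = 36 (f(h) = -4*(-4 - 5) = -4*(-9) = 36)
√(f(-16) + X(-1, v(3))) = √(36 - 1) = √35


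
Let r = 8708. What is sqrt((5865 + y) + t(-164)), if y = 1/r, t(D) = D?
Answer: sqrt(108075660693)/4354 ≈ 75.505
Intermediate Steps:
y = 1/8708 ≈ 0.00011484
sqrt((5865 + y) + t(-164)) = sqrt((5865 + 1/8708) - 164) = sqrt(51072421/8708 - 164) = sqrt(49644309/8708) = sqrt(108075660693)/4354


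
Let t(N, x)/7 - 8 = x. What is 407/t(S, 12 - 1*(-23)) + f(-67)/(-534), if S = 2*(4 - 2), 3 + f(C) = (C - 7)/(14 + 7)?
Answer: 657905/482202 ≈ 1.3644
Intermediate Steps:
f(C) = -10/3 + C/21 (f(C) = -3 + (C - 7)/(14 + 7) = -3 + (-7 + C)/21 = -3 + (-7 + C)*(1/21) = -3 + (-⅓ + C/21) = -10/3 + C/21)
S = 4 (S = 2*2 = 4)
t(N, x) = 56 + 7*x
407/t(S, 12 - 1*(-23)) + f(-67)/(-534) = 407/(56 + 7*(12 - 1*(-23))) + (-10/3 + (1/21)*(-67))/(-534) = 407/(56 + 7*(12 + 23)) + (-10/3 - 67/21)*(-1/534) = 407/(56 + 7*35) - 137/21*(-1/534) = 407/(56 + 245) + 137/11214 = 407/301 + 137/11214 = 657905/482202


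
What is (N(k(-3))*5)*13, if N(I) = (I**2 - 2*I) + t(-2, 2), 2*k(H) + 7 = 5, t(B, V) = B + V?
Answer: 195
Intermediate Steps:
k(H) = -1 (k(H) = -7/2 + (1/2)*5 = -7/2 + 5/2 = -1)
N(I) = I**2 - 2*I (N(I) = (I**2 - 2*I) + (-2 + 2) = (I**2 - 2*I) + 0 = I**2 - 2*I)
(N(k(-3))*5)*13 = (-(-2 - 1)*5)*13 = (-1*(-3)*5)*13 = (3*5)*13 = 15*13 = 195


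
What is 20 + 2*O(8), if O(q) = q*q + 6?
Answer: 160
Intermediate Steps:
O(q) = 6 + q² (O(q) = q² + 6 = 6 + q²)
20 + 2*O(8) = 20 + 2*(6 + 8²) = 20 + 2*(6 + 64) = 20 + 2*70 = 20 + 140 = 160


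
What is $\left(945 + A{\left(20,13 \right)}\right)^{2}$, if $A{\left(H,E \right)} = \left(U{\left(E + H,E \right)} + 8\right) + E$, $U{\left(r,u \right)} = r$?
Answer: $998001$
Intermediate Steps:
$A{\left(H,E \right)} = 8 + H + 2 E$ ($A{\left(H,E \right)} = \left(\left(E + H\right) + 8\right) + E = \left(8 + E + H\right) + E = 8 + H + 2 E$)
$\left(945 + A{\left(20,13 \right)}\right)^{2} = \left(945 + \left(8 + 20 + 2 \cdot 13\right)\right)^{2} = \left(945 + \left(8 + 20 + 26\right)\right)^{2} = \left(945 + 54\right)^{2} = 999^{2} = 998001$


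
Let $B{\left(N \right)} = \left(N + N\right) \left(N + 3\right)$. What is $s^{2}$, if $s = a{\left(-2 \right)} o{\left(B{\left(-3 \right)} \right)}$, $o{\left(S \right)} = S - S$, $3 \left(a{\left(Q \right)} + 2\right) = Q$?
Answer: $0$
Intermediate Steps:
$B{\left(N \right)} = 2 N \left(3 + N\right)$
$a{\left(Q \right)} = -2 + \frac{Q}{3}$
$o{\left(S \right)} = 0$
$s = 0$ ($s = \left(-2 + \frac{1}{3} \left(-2\right)\right) 0 = \left(-2 - \frac{2}{3}\right) 0 = \left(- \frac{8}{3}\right) 0 = 0$)
$s^{2} = 0^{2} = 0$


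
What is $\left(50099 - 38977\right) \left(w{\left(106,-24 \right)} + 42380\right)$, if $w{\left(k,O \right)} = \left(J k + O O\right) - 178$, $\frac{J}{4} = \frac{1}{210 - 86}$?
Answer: $\frac{14750263328}{31} \approx 4.7581 \cdot 10^{8}$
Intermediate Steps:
$J = \frac{1}{31}$ ($J = \frac{4}{210 - 86} = \frac{4}{124} = 4 \cdot \frac{1}{124} = \frac{1}{31} \approx 0.032258$)
$w{\left(k,O \right)} = -178 + O^{2} + \frac{k}{31}$ ($w{\left(k,O \right)} = \left(\frac{k}{31} + O O\right) - 178 = \left(\frac{k}{31} + O^{2}\right) - 178 = \left(O^{2} + \frac{k}{31}\right) - 178 = -178 + O^{2} + \frac{k}{31}$)
$\left(50099 - 38977\right) \left(w{\left(106,-24 \right)} + 42380\right) = \left(50099 - 38977\right) \left(\left(-178 + \left(-24\right)^{2} + \frac{1}{31} \cdot 106\right) + 42380\right) = 11122 \left(\left(-178 + 576 + \frac{106}{31}\right) + 42380\right) = 11122 \left(\frac{12444}{31} + 42380\right) = 11122 \cdot \frac{1326224}{31} = \frac{14750263328}{31}$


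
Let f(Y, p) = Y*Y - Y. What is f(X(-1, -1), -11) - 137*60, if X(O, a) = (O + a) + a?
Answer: -8208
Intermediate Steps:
X(O, a) = O + 2*a
f(Y, p) = Y² - Y
f(X(-1, -1), -11) - 137*60 = (-1 + 2*(-1))*(-1 + (-1 + 2*(-1))) - 137*60 = (-1 - 2)*(-1 + (-1 - 2)) - 8220 = -3*(-1 - 3) - 8220 = -3*(-4) - 8220 = 12 - 8220 = -8208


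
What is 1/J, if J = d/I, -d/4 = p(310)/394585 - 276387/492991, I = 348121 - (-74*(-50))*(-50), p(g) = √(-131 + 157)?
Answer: 11310024253267567348639829325/47574732859551209751676 + 51126297582340958442585*√26/47574732859551209751676 ≈ 2.3774e+5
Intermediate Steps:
p(g) = √26
I = 533121 (I = 348121 - 3700*(-50) = 348121 - 1*(-185000) = 348121 + 185000 = 533121)
d = 1105548/492991 - 4*√26/394585 (d = -4*(√26/394585 - 276387/492991) = -4*(-276387/492991 + √26/394585) = 1105548/492991 - 4*√26/394585 ≈ 2.2425)
J = 368516/87607951637 - 4*√26/210361549785 (J = (1105548/492991 - 4*√26/394585)/533121 = (1105548/492991 - 4*√26/394585)*(1/533121) = 368516/87607951637 - 4*√26/210361549785 ≈ 4.2063e-6)
1/J = 1/(368516/87607951637 - 4*√26/210361549785)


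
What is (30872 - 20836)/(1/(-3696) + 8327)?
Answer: 37093056/30776591 ≈ 1.2052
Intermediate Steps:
(30872 - 20836)/(1/(-3696) + 8327) = 10036/(-1/3696 + 8327) = 10036/(30776591/3696) = 10036*(3696/30776591) = 37093056/30776591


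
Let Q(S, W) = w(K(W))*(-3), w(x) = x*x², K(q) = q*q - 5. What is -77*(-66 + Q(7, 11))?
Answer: 360572058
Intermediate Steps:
K(q) = -5 + q² (K(q) = q² - 5 = -5 + q²)
w(x) = x³
Q(S, W) = -3*(-5 + W²)³ (Q(S, W) = (-5 + W²)³*(-3) = -3*(-5 + W²)³)
-77*(-66 + Q(7, 11)) = -77*(-66 - 3*(-5 + 11²)³) = -77*(-66 - 3*(-5 + 121)³) = -77*(-66 - 3*116³) = -77*(-66 - 3*1560896) = -77*(-66 - 4682688) = -77*(-4682754) = 360572058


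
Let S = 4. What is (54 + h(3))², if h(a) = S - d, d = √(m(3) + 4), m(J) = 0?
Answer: 3136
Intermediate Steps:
d = 2 (d = √(0 + 4) = √4 = 2)
h(a) = 2 (h(a) = 4 - 1*2 = 4 - 2 = 2)
(54 + h(3))² = (54 + 2)² = 56² = 3136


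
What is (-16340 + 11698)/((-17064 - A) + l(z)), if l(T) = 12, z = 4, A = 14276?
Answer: 211/1424 ≈ 0.14817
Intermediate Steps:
(-16340 + 11698)/((-17064 - A) + l(z)) = (-16340 + 11698)/((-17064 - 1*14276) + 12) = -4642/((-17064 - 14276) + 12) = -4642/(-31340 + 12) = -4642/(-31328) = -4642*(-1/31328) = 211/1424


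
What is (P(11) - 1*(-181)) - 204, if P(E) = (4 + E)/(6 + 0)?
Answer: -41/2 ≈ -20.500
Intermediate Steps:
P(E) = 2/3 + E/6 (P(E) = (4 + E)/6 = (4 + E)*(1/6) = 2/3 + E/6)
(P(11) - 1*(-181)) - 204 = ((2/3 + (1/6)*11) - 1*(-181)) - 204 = ((2/3 + 11/6) + 181) - 204 = (5/2 + 181) - 204 = 367/2 - 204 = -41/2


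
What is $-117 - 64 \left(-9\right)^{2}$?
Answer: $-5301$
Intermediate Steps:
$-117 - 64 \left(-9\right)^{2} = -117 - 5184 = -5301$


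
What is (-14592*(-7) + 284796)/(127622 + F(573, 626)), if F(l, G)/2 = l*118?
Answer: 38694/26285 ≈ 1.4721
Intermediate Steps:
F(l, G) = 236*l (F(l, G) = 2*(l*118) = 2*(118*l) = 236*l)
(-14592*(-7) + 284796)/(127622 + F(573, 626)) = (-14592*(-7) + 284796)/(127622 + 236*573) = (102144 + 284796)/(127622 + 135228) = 386940/262850 = 386940*(1/262850) = 38694/26285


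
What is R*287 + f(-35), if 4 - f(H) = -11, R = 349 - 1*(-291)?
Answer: 183695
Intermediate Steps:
R = 640 (R = 349 + 291 = 640)
f(H) = 15 (f(H) = 4 - 1*(-11) = 4 + 11 = 15)
R*287 + f(-35) = 640*287 + 15 = 183680 + 15 = 183695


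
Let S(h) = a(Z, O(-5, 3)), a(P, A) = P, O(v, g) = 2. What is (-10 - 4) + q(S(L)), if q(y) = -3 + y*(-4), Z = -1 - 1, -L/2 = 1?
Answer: -9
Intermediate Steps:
L = -2 (L = -2*1 = -2)
Z = -2
S(h) = -2
q(y) = -3 - 4*y
(-10 - 4) + q(S(L)) = (-10 - 4) + (-3 - 4*(-2)) = -14 + (-3 + 8) = -14 + 5 = -9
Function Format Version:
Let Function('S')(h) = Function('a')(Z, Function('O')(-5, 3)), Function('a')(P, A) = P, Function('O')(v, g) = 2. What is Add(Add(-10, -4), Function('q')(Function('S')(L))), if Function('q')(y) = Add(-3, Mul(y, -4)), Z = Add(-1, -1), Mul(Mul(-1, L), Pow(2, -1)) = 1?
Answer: -9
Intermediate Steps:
L = -2 (L = Mul(-2, 1) = -2)
Z = -2
Function('S')(h) = -2
Function('q')(y) = Add(-3, Mul(-4, y))
Add(Add(-10, -4), Function('q')(Function('S')(L))) = Add(Add(-10, -4), Add(-3, Mul(-4, -2))) = Add(-14, Add(-3, 8)) = Add(-14, 5) = -9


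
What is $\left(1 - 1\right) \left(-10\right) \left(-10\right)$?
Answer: $0$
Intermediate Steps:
$\left(1 - 1\right) \left(-10\right) \left(-10\right) = 0 \left(-10\right) \left(-10\right) = 0 \left(-10\right) = 0$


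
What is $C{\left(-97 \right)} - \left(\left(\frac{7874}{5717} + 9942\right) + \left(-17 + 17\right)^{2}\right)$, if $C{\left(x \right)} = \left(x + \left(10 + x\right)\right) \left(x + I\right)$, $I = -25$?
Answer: $\frac{71488928}{5717} \approx 12505.0$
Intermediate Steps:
$C{\left(x \right)} = \left(-25 + x\right) \left(10 + 2 x\right)$ ($C{\left(x \right)} = \left(x + \left(10 + x\right)\right) \left(x - 25\right) = \left(10 + 2 x\right) \left(-25 + x\right) = \left(-25 + x\right) \left(10 + 2 x\right)$)
$C{\left(-97 \right)} - \left(\left(\frac{7874}{5717} + 9942\right) + \left(-17 + 17\right)^{2}\right) = \left(-250 - -3880 + 2 \left(-97\right)^{2}\right) - \left(\left(\frac{7874}{5717} + 9942\right) + \left(-17 + 17\right)^{2}\right) = \left(-250 + 3880 + 2 \cdot 9409\right) - \left(\left(7874 \cdot \frac{1}{5717} + 9942\right) + 0^{2}\right) = \left(-250 + 3880 + 18818\right) - \left(\left(\frac{7874}{5717} + 9942\right) + 0\right) = 22448 - \left(\frac{56846288}{5717} + 0\right) = 22448 - \frac{56846288}{5717} = \frac{71488928}{5717}$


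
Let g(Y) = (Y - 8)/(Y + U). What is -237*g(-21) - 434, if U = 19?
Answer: -7741/2 ≈ -3870.5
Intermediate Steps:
g(Y) = (-8 + Y)/(19 + Y) (g(Y) = (Y - 8)/(Y + 19) = (-8 + Y)/(19 + Y))
-237*g(-21) - 434 = -237*(-8 - 21)/(19 - 21) - 434 = -237*(-29)/(-2) - 434 = -(-237)*(-29)/2 - 434 = -237*29/2 - 434 = -6873/2 - 434 = -7741/2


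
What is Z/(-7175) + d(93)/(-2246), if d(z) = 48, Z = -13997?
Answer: 15546431/8057525 ≈ 1.9294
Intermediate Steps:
Z/(-7175) + d(93)/(-2246) = -13997/(-7175) + 48/(-2246) = -13997*(-1/7175) + 48*(-1/2246) = 13997/7175 - 24/1123 = 15546431/8057525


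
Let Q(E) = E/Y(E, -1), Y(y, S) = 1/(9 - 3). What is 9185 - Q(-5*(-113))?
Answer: 5795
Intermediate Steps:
Y(y, S) = 1/6
Q(E) = 6*E (Q(E) = E/(1/6) = E*6 = 6*E)
9185 - Q(-5*(-113)) = 9185 - 6*(-5*(-113)) = 9185 - 6*565 = 9185 - 1*3390 = 9185 - 3390 = 5795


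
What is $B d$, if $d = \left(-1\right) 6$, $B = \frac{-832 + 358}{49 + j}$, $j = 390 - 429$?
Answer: $\frac{1422}{5} \approx 284.4$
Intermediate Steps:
$j = -39$ ($j = 390 - 429 = -39$)
$B = - \frac{237}{5}$ ($B = \frac{-832 + 358}{49 - 39} = - \frac{474}{10} = \left(-474\right) \frac{1}{10} = - \frac{237}{5} \approx -47.4$)
$d = -6$
$B d = \left(- \frac{237}{5}\right) \left(-6\right) = \frac{1422}{5}$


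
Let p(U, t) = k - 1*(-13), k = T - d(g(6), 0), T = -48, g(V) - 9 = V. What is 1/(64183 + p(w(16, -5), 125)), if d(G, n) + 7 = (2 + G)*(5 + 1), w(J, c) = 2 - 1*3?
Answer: 1/64053 ≈ 1.5612e-5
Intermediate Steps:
w(J, c) = -1 (w(J, c) = 2 - 3 = -1)
g(V) = 9 + V
d(G, n) = 5 + 6*G (d(G, n) = -7 + (2 + G)*(5 + 1) = -7 + (2 + G)*6 = -7 + (12 + 6*G) = 5 + 6*G)
k = -143 (k = -48 - (5 + 6*(9 + 6)) = -48 - (5 + 6*15) = -48 - (5 + 90) = -48 - 1*95 = -48 - 95 = -143)
p(U, t) = -130 (p(U, t) = -143 - 1*(-13) = -143 + 13 = -130)
1/(64183 + p(w(16, -5), 125)) = 1/(64183 - 130) = 1/64053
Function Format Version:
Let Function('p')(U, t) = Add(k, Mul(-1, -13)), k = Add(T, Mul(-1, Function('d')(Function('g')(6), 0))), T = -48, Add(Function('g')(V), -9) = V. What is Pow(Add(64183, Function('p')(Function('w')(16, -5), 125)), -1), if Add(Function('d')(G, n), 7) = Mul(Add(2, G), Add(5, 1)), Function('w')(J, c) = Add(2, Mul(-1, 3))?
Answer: Rational(1, 64053) ≈ 1.5612e-5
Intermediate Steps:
Function('w')(J, c) = -1 (Function('w')(J, c) = Add(2, -3) = -1)
Function('g')(V) = Add(9, V)
Function('d')(G, n) = Add(5, Mul(6, G)) (Function('d')(G, n) = Add(-7, Mul(Add(2, G), Add(5, 1))) = Add(-7, Mul(Add(2, G), 6)) = Add(-7, Add(12, Mul(6, G))) = Add(5, Mul(6, G)))
k = -143 (k = Add(-48, Mul(-1, Add(5, Mul(6, Add(9, 6))))) = Add(-48, Mul(-1, Add(5, Mul(6, 15)))) = Add(-48, Mul(-1, Add(5, 90))) = Add(-48, Mul(-1, 95)) = Add(-48, -95) = -143)
Function('p')(U, t) = -130 (Function('p')(U, t) = Add(-143, Mul(-1, -13)) = Add(-143, 13) = -130)
Pow(Add(64183, Function('p')(Function('w')(16, -5), 125)), -1) = Pow(Add(64183, -130), -1) = Pow(64053, -1) = Rational(1, 64053)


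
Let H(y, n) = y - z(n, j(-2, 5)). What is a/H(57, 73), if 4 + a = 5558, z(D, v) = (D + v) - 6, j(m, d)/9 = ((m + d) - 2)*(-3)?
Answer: 5554/17 ≈ 326.71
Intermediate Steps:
j(m, d) = 54 - 27*d - 27*m (j(m, d) = 9*(((m + d) - 2)*(-3)) = 9*(((d + m) - 2)*(-3)) = 9*((-2 + d + m)*(-3)) = 9*(6 - 3*d - 3*m) = 54 - 27*d - 27*m)
z(D, v) = -6 + D + v
a = 5554 (a = -4 + 5558 = 5554)
H(y, n) = 33 + y - n (H(y, n) = y - (-6 + n + (54 - 27*5 - 27*(-2))) = y - (-6 + n + (54 - 135 + 54)) = y - (-6 + n - 27) = y - (-33 + n) = y + (33 - n) = 33 + y - n)
a/H(57, 73) = 5554/(33 + 57 - 1*73) = 5554/(33 + 57 - 73) = 5554/17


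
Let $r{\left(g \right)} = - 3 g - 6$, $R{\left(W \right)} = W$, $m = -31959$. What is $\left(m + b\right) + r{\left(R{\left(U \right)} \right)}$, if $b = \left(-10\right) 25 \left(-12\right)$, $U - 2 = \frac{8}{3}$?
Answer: $-28979$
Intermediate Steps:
$U = \frac{14}{3}$ ($U = 2 + \frac{8}{3} = \frac{14}{3} \approx 4.6667$)
$b = 3000$ ($b = \left(-250\right) \left(-12\right) = 3000$)
$r{\left(g \right)} = -6 - 3 g$
$\left(m + b\right) + r{\left(R{\left(U \right)} \right)} = \left(-31959 + 3000\right) - 20 = -28959 - 20 = -28979$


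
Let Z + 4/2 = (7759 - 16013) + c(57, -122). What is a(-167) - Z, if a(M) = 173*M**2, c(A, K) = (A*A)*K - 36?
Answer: 5229467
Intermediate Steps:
c(A, K) = -36 + K*A**2 (c(A, K) = A**2*K - 36 = K*A**2 - 36 = -36 + K*A**2)
Z = -404670 (Z = -2 + ((7759 - 16013) + (-36 - 122*57**2)) = -2 + (-8254 + (-36 - 122*3249)) = -2 + (-8254 + (-36 - 396378)) = -2 + (-8254 - 396414) = -2 - 404668 = -404670)
a(-167) - Z = 173*(-167)**2 - 1*(-404670) = 173*27889 + 404670 = 4824797 + 404670 = 5229467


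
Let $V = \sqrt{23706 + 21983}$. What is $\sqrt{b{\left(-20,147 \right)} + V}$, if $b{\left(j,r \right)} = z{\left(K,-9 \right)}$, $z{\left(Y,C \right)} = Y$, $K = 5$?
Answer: $\sqrt{5 + \sqrt{45689}} \approx 14.79$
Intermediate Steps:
$b{\left(j,r \right)} = 5$
$V = \sqrt{45689} \approx 213.75$
$\sqrt{b{\left(-20,147 \right)} + V} = \sqrt{5 + \sqrt{45689}}$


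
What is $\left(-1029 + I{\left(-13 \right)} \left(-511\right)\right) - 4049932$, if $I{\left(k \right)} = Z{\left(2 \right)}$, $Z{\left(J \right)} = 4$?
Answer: $-4053005$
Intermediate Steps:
$I{\left(k \right)} = 4$
$\left(-1029 + I{\left(-13 \right)} \left(-511\right)\right) - 4049932 = \left(-1029 + 4 \left(-511\right)\right) - 4049932 = \left(-1029 - 2044\right) - 4049932 = -3073 - 4049932 = -4053005$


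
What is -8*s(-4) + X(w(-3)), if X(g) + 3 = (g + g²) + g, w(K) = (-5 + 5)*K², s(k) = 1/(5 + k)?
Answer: -11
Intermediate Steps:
w(K) = 0 (w(K) = 0*K² = 0)
X(g) = -3 + g² + 2*g (X(g) = -3 + ((g + g²) + g) = -3 + (g² + 2*g) = -3 + g² + 2*g)
-8*s(-4) + X(w(-3)) = -8/(5 - 4) + (-3 + 0² + 2*0) = -8/1 + (-3 + 0 + 0) = -8*1 - 3 = -8 - 3 = -11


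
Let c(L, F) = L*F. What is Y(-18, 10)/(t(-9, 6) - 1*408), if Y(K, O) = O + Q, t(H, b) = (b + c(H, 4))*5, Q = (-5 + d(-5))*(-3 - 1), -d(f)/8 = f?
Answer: 65/279 ≈ 0.23298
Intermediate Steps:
d(f) = -8*f
c(L, F) = F*L
Q = -140 (Q = (-5 - 8*(-5))*(-3 - 1) = (-5 + 40)*(-4) = 35*(-4) = -140)
t(H, b) = 5*b + 20*H (t(H, b) = (b + 4*H)*5 = 5*b + 20*H)
Y(K, O) = -140 + O (Y(K, O) = O - 140 = -140 + O)
Y(-18, 10)/(t(-9, 6) - 1*408) = (-140 + 10)/((5*6 + 20*(-9)) - 1*408) = -130/((30 - 180) - 408) = -130/(-150 - 408) = -130/(-558) = -130*(-1/558) = 65/279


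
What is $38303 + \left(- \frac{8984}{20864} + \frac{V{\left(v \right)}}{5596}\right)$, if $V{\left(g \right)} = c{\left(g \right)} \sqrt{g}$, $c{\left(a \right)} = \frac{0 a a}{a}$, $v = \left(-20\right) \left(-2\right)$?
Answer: $\frac{99893101}{2608} \approx 38303.0$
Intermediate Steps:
$v = 40$
$c{\left(a \right)} = 0$ ($c{\left(a \right)} = \frac{0 a}{a} = \frac{0}{a} = 0$)
$V{\left(g \right)} = 0$ ($V{\left(g \right)} = 0 \sqrt{g} = 0$)
$38303 + \left(- \frac{8984}{20864} + \frac{V{\left(v \right)}}{5596}\right) = 38303 + \left(- \frac{8984}{20864} + \frac{0}{5596}\right) = 38303 + \left(\left(-8984\right) \frac{1}{20864} + 0 \cdot \frac{1}{5596}\right) = 38303 + \left(- \frac{1123}{2608} + 0\right) = 38303 - \frac{1123}{2608} = \frac{99893101}{2608}$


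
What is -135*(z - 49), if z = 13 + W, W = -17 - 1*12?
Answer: 8775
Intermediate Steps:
W = -29 (W = -17 - 12 = -29)
z = -16 (z = 13 - 29 = -16)
-135*(z - 49) = -135*(-16 - 49) = -135*(-65) = 8775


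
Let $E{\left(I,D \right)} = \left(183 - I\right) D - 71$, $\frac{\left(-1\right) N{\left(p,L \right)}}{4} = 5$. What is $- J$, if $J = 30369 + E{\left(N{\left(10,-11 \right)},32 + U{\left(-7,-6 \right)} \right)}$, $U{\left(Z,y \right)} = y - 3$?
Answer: $-34967$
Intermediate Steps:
$N{\left(p,L \right)} = -20$ ($N{\left(p,L \right)} = \left(-4\right) 5 = -20$)
$U{\left(Z,y \right)} = -3 + y$
$E{\left(I,D \right)} = -71 + D \left(183 - I\right)$ ($E{\left(I,D \right)} = D \left(183 - I\right) - 71 = -71 + D \left(183 - I\right)$)
$J = 34967$ ($J = 30369 - \left(71 - 183 \left(32 - 9\right) + \left(32 - 9\right) \left(-20\right)\right) = 30369 - \left(-4138 - 460\right) = 30369 + \left(-71 + 4209 + 460\right) = 30369 + 4598 = 34967$)
$- J = \left(-1\right) 34967 = -34967$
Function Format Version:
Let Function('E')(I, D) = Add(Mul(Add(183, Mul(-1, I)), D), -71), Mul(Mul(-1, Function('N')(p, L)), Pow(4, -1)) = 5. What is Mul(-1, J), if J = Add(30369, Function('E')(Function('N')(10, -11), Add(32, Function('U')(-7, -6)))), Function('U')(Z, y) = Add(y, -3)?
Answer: -34967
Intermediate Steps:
Function('N')(p, L) = -20 (Function('N')(p, L) = Mul(-4, 5) = -20)
Function('U')(Z, y) = Add(-3, y)
Function('E')(I, D) = Add(-71, Mul(D, Add(183, Mul(-1, I)))) (Function('E')(I, D) = Add(Mul(D, Add(183, Mul(-1, I))), -71) = Add(-71, Mul(D, Add(183, Mul(-1, I)))))
J = 34967 (J = Add(30369, Add(-71, Mul(183, Add(32, Add(-3, -6))), Mul(-1, Add(32, Add(-3, -6)), -20))) = Add(30369, Add(-71, Mul(183, Add(32, -9)), Mul(-1, Add(32, -9), -20))) = Add(30369, Add(-71, Mul(183, 23), Mul(-1, 23, -20))) = Add(30369, Add(-71, 4209, 460)) = Add(30369, 4598) = 34967)
Mul(-1, J) = Mul(-1, 34967) = -34967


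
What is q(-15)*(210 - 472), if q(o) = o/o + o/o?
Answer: -524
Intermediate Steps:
q(o) = 2 (q(o) = 1 + 1 = 2)
q(-15)*(210 - 472) = 2*(210 - 472) = 2*(-262) = -524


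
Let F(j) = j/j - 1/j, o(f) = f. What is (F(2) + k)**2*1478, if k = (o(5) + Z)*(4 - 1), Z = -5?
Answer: 739/2 ≈ 369.50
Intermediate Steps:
F(j) = 1 - 1/j
k = 0 (k = (5 - 5)*(4 - 1) = 0*3 = 0)
(F(2) + k)**2*1478 = ((-1 + 2)/2 + 0)**2*1478 = ((1/2)*1 + 0)**2*1478 = (1/2 + 0)**2*1478 = (1/2)**2*1478 = (1/4)*1478 = 739/2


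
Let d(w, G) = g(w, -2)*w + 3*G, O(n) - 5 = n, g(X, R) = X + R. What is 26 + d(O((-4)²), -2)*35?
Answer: 13781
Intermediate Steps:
g(X, R) = R + X
O(n) = 5 + n
d(w, G) = 3*G + w*(-2 + w) (d(w, G) = (-2 + w)*w + 3*G = w*(-2 + w) + 3*G = 3*G + w*(-2 + w))
26 + d(O((-4)²), -2)*35 = 26 + (3*(-2) + (5 + (-4)²)*(-2 + (5 + (-4)²)))*35 = 26 + (-6 + (5 + 16)*(-2 + (5 + 16)))*35 = 26 + (-6 + 21*(-2 + 21))*35 = 26 + (-6 + 21*19)*35 = 26 + (-6 + 399)*35 = 26 + 393*35 = 26 + 13755 = 13781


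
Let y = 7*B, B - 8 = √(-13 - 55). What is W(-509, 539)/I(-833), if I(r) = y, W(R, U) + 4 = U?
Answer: 1070/231 - 535*I*√17/462 ≈ 4.632 - 4.7746*I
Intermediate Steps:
B = 8 + 2*I*√17 (B = 8 + √(-13 - 55) = 8 + √(-68) = 8 + 2*I*√17 ≈ 8.0 + 8.2462*I)
y = 56 + 14*I*√17 (y = 7*(8 + 2*I*√17) = 56 + 14*I*√17 ≈ 56.0 + 57.723*I)
W(R, U) = -4 + U
I(r) = 56 + 14*I*√17
W(-509, 539)/I(-833) = (-4 + 539)/(56 + 14*I*√17) = 535/(56 + 14*I*√17)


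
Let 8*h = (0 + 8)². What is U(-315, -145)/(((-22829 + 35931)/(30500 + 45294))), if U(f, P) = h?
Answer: 303176/6551 ≈ 46.279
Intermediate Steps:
h = 8 (h = (0 + 8)²/8 = (⅛)*8² = (⅛)*64 = 8)
U(f, P) = 8
U(-315, -145)/(((-22829 + 35931)/(30500 + 45294))) = 8/(((-22829 + 35931)/(30500 + 45294))) = 8/((13102/75794)) = 8/((13102*(1/75794))) = 8/(6551/37897) = 8*(37897/6551) = 303176/6551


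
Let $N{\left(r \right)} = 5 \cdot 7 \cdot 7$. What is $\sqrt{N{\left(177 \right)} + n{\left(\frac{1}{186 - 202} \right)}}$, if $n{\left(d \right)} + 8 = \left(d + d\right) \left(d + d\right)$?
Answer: $\frac{\sqrt{15169}}{8} \approx 15.395$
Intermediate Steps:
$N{\left(r \right)} = 245$ ($N{\left(r \right)} = 35 \cdot 7 = 245$)
$n{\left(d \right)} = -8 + 4 d^{2}$ ($n{\left(d \right)} = -8 + \left(d + d\right) \left(d + d\right) = -8 + 2 d 2 d = -8 + 4 d^{2}$)
$\sqrt{N{\left(177 \right)} + n{\left(\frac{1}{186 - 202} \right)}} = \sqrt{245 - \left(8 - 4 \left(\frac{1}{186 - 202}\right)^{2}\right)} = \sqrt{245 - \left(8 - 4 \left(\frac{1}{-16}\right)^{2}\right)} = \sqrt{245 - \left(8 - 4 \left(- \frac{1}{16}\right)^{2}\right)} = \sqrt{245 + \left(-8 + 4 \cdot \frac{1}{256}\right)} = \sqrt{245 + \left(-8 + \frac{1}{64}\right)} = \sqrt{245 - \frac{511}{64}} = \sqrt{\frac{15169}{64}} = \frac{\sqrt{15169}}{8}$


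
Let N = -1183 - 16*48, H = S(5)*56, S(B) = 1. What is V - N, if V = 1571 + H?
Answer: 3578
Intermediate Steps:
H = 56 (H = 1*56 = 56)
N = -1951 (N = -1183 - 1*768 = -1183 - 768 = -1951)
V = 1627 (V = 1571 + 56 = 1627)
V - N = 1627 - 1*(-1951) = 1627 + 1951 = 3578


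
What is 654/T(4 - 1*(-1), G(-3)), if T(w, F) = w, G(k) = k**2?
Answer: 654/5 ≈ 130.80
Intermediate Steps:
654/T(4 - 1*(-1), G(-3)) = 654/(4 - 1*(-1)) = 654/(4 + 1) = 654/5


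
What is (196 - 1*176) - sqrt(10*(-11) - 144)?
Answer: 20 - I*sqrt(254) ≈ 20.0 - 15.937*I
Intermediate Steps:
(196 - 1*176) - sqrt(10*(-11) - 144) = (196 - 176) - sqrt(-110 - 144) = 20 - sqrt(-254) = 20 - I*sqrt(254)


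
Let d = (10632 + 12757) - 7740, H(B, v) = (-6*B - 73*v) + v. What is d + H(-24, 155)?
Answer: 4633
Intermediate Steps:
H(B, v) = -72*v - 6*B (H(B, v) = (-73*v - 6*B) + v = -72*v - 6*B)
d = 15649 (d = 23389 - 7740 = 15649)
d + H(-24, 155) = 15649 + (-72*155 - 6*(-24)) = 15649 + (-11160 + 144) = 15649 - 11016 = 4633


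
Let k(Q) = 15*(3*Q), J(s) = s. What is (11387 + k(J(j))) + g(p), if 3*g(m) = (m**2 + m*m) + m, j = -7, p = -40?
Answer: 36376/3 ≈ 12125.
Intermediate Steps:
g(m) = m/3 + 2*m**2/3 (g(m) = ((m**2 + m*m) + m)/3 = ((m**2 + m**2) + m)/3 = (2*m**2 + m)/3 = (m + 2*m**2)/3 = m/3 + 2*m**2/3)
k(Q) = 45*Q
(11387 + k(J(j))) + g(p) = (11387 + 45*(-7)) + (1/3)*(-40)*(1 + 2*(-40)) = (11387 - 315) + (1/3)*(-40)*(1 - 80) = 11072 + (1/3)*(-40)*(-79) = 11072 + 3160/3 = 36376/3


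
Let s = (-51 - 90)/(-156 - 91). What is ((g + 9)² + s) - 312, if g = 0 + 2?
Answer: -47036/247 ≈ -190.43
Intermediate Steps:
g = 2
s = 141/247 (s = -141/(-247) = -141*(-1/247) = 141/247 ≈ 0.57085)
((g + 9)² + s) - 312 = ((2 + 9)² + 141/247) - 312 = (11² + 141/247) - 312 = (121 + 141/247) - 312 = 30028/247 - 312 = -47036/247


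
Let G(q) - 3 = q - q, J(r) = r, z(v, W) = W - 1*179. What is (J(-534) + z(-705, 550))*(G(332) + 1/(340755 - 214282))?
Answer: -61845460/126473 ≈ -489.00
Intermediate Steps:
z(v, W) = -179 + W (z(v, W) = W - 179 = -179 + W)
G(q) = 3 (G(q) = 3 + (q - q) = 3 + 0 = 3)
(J(-534) + z(-705, 550))*(G(332) + 1/(340755 - 214282)) = (-534 + (-179 + 550))*(3 + 1/(340755 - 214282)) = (-534 + 371)*(3 + 1/126473) = -163*(3 + 1/126473) = -163*379420/126473 = -61845460/126473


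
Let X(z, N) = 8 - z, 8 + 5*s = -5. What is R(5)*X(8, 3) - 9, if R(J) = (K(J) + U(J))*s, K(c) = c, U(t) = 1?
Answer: -9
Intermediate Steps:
s = -13/5 (s = -8/5 + (⅕)*(-5) = -8/5 - 1 = -13/5 ≈ -2.6000)
R(J) = -13/5 - 13*J/5 (R(J) = (J + 1)*(-13/5) = (1 + J)*(-13/5) = -13/5 - 13*J/5)
R(5)*X(8, 3) - 9 = (-13/5 - 13/5*5)*(8 - 1*8) - 9 = (-13/5 - 13)*(8 - 8) - 9 = -78/5*0 - 9 = 0 - 9 = -9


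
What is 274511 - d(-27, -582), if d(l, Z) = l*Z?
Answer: 258797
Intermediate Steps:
d(l, Z) = Z*l
274511 - d(-27, -582) = 274511 - (-582)*(-27) = 274511 - 1*15714 = 274511 - 15714 = 258797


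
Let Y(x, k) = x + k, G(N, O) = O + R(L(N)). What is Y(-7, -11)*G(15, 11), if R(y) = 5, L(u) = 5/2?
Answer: -288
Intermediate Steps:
L(u) = 5/2 (L(u) = 5*(½) = 5/2)
G(N, O) = 5 + O (G(N, O) = O + 5 = 5 + O)
Y(x, k) = k + x
Y(-7, -11)*G(15, 11) = (-11 - 7)*(5 + 11) = -18*16 = -288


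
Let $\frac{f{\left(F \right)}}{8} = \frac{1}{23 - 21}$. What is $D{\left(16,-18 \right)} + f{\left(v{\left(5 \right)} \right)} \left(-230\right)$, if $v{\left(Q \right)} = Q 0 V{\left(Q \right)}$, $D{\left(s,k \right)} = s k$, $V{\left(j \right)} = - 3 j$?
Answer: $-1208$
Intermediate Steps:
$D{\left(s,k \right)} = k s$
$v{\left(Q \right)} = 0$ ($v{\left(Q \right)} = Q 0 \left(- 3 Q\right) = 0 \left(- 3 Q\right) = 0$)
$f{\left(F \right)} = 4$ ($f{\left(F \right)} = \frac{8}{23 - 21} = \frac{8}{2} = 8 \cdot \frac{1}{2} = 4$)
$D{\left(16,-18 \right)} + f{\left(v{\left(5 \right)} \right)} \left(-230\right) = \left(-18\right) 16 + 4 \left(-230\right) = -288 - 920 = -1208$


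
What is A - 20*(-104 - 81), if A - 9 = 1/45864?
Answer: 170109577/45864 ≈ 3709.0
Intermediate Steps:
A = 412777/45864 (A = 9 + 1/45864 = 412777/45864 ≈ 9.0000)
A - 20*(-104 - 81) = 412777/45864 - 20*(-104 - 81) = 412777/45864 - 20*(-185) = 412777/45864 + 3700 = 170109577/45864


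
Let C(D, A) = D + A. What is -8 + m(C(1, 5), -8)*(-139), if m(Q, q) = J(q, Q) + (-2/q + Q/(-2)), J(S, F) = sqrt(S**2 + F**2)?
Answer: -4063/4 ≈ -1015.8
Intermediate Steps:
J(S, F) = sqrt(F**2 + S**2)
C(D, A) = A + D
m(Q, q) = sqrt(Q**2 + q**2) - 2/q - Q/2 (m(Q, q) = sqrt(Q**2 + q**2) + (-2/q + Q/(-2)) = sqrt(Q**2 + q**2) + (-2/q + Q*(-1/2)) = sqrt(Q**2 + q**2) + (-2/q - Q/2) = sqrt(Q**2 + q**2) - 2/q - Q/2)
-8 + m(C(1, 5), -8)*(-139) = -8 + (sqrt((5 + 1)**2 + (-8)**2) - 2/(-8) - (5 + 1)/2)*(-139) = -8 + (sqrt(6**2 + 64) - 2*(-1/8) - 1/2*6)*(-139) = -8 + (sqrt(36 + 64) + 1/4 - 3)*(-139) = -8 + (sqrt(100) + 1/4 - 3)*(-139) = -8 + (10 + 1/4 - 3)*(-139) = -8 + (29/4)*(-139) = -8 - 4031/4 = -4063/4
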